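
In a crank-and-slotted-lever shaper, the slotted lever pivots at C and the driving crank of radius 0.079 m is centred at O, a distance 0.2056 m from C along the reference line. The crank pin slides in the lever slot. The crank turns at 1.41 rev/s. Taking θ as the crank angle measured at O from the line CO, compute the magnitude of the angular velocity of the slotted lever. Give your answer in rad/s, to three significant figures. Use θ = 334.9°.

2.38

ω = 8.859 rad/s (from 1.41 rev/s).
Crank pin A relative to C: A = (d + r cosθ, r sinθ); lever angle φ = atan2(r sinθ, d + r cosθ).
Differentiating tanφ: φ̇ = rω(d cosθ + r)/(d² + r² + 2dr cosθ).
d² + r² + 2dr cosθ = |CA|² = 0.0779296 m²;  d cosθ + r = +0.26518 m.
|ω_lever| = |0.079·8.859·+0.26518| / 0.0779296 = 2.3816 rad/s.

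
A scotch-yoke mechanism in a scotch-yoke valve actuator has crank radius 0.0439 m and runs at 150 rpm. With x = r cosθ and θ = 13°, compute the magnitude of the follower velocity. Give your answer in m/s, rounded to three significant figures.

ω = 15.71 rad/s (from 150 rpm).
x = r cosθ ⇒ ẋ = −rω sinθ.
|v| = rω|sinθ| = 0.0439·15.71·|sin 13°| = 0.15512 m/s.

0.155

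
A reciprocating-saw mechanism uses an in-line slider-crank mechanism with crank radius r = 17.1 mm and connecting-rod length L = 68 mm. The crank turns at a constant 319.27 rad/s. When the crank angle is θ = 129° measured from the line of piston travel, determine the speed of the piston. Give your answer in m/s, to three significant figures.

ω = 319.3 rad/s
For an in-line slider-crank, x = r cosθ + √(L² − r² sin²θ), so v = −rω sinθ·[1 + r cosθ/√(L² − r² sin²θ)].
With r = 0.0171 m, L = 0.068 m, θ = 129°: √(L² − r² sin²θ) = 0.066689 m.
v = −0.0171·319.3·0.77715·[1 + 0.0171·-0.62932/0.066689] = -3.5582 m/s.
|v| = 3.5582 m/s.

3.56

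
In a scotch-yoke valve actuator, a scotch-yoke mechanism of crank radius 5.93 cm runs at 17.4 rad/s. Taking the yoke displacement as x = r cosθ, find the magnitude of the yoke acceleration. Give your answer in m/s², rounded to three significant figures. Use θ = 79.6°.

ω = 17.4 rad/s
x = r cosθ ⇒ ẍ = −rω² cosθ (ω constant).
|a| = rω²|cosθ| = 0.0593·(17.4)²·|cos 79.6°| = 3.241 m/s².

3.24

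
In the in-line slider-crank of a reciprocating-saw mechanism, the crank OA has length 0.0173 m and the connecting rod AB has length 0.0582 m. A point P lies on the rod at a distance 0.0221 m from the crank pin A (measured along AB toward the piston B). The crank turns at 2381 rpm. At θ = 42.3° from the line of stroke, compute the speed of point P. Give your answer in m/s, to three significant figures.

ω = 249.3 rad/s.  Crank-pin speed |V_A| = rω = 4.3135 m/s, perpendicular to OA.
Rod angle: sinφ = −(r/L) sinθ ⇒ φ = -11.540°; ω_rod = −rω cosθ/√(L²−r²sin²θ) = -55.949 rad/s.
V_P = V_A + ω_rod × AP, with AP = 0.0221 m along the rod.
Components: V_Px = −rω sinθ − a·ω_rod·sinφ = -3.1504 m/s;  V_Py = rω cosθ + a·ω_rod·cosφ = +1.9789 m/s.
|V_P| = √(V_Px² + V_Py²) = 3.7204 m/s.

3.72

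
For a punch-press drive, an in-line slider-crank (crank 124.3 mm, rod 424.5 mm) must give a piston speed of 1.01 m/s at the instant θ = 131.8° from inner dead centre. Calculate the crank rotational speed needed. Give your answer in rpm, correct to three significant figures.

130

For an in-line slider-crank, |v_piston| = rω|sinθ|·[1 + r cosθ/√(L² − r² sin²θ)].
With r = 0.1243 m, L = 0.4245 m, θ = 131.8°: the bracketed kinematic factor |dx/dθ| = 0.074131 m.
ω = v/|dx/dθ| = 1.01/0.074131 = 13.625 rad/s.
N = 60ω/(2π) = 130.11 rpm.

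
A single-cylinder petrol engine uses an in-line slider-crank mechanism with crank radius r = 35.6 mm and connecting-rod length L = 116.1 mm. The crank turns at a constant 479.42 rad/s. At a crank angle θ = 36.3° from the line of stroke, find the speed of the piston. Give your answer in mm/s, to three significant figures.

12600

ω = 479.4 rad/s
For an in-line slider-crank, x = r cosθ + √(L² − r² sin²θ), so v = −rω sinθ·[1 + r cosθ/√(L² − r² sin²θ)].
With r = 0.0356 m, L = 0.1161 m, θ = 36.3°: √(L² − r² sin²θ) = 0.11417 m.
v = −0.0356·479.4·0.59201·[1 + 0.0356·0.80593/0.11417] = -12.643 m/s.
|v| = 12.643 m/s = 12643 mm/s.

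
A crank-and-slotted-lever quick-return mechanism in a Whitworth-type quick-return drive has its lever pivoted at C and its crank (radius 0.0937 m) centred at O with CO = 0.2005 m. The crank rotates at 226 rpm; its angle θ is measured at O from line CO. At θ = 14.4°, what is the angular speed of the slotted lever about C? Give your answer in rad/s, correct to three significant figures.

7.48

ω = 23.67 rad/s (from 226 rpm).
Crank pin A relative to C: A = (d + r cosθ, r sinθ); lever angle φ = atan2(r sinθ, d + r cosθ).
Differentiating tanφ: φ̇ = rω(d cosθ + r)/(d² + r² + 2dr cosθ).
d² + r² + 2dr cosθ = |CA|² = 0.0853732 m²;  d cosθ + r = +0.2879 m.
|ω_lever| = |0.0937·23.67·+0.2879| / 0.0853732 = 7.4782 rad/s.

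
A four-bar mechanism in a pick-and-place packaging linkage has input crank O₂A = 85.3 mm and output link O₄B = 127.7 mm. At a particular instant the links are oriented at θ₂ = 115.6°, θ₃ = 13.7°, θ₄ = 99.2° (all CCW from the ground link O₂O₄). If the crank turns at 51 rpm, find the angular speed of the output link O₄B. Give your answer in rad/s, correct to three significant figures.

3.50

ω₂ = 5.341 rad/s (from 51 rpm).
Differentiating the loop-closure r₂e^{iθ₂}+r₃e^{iθ₃}=r₁+r₄e^{iθ₄} gives r₂ω₂e^{iθ₂}+r₃ω₃e^{iθ₃}=r₄ω₄e^{iθ₄}.
Eliminating the other unknown: ω₄ = r₂ω₂ sin(θ₂−θ₃) / [r₄ sin(θ₄−θ₃)].
Numerator sine = +0.97851; denominator sine = +0.99692.
Result = 0.0853·5.341·(+0.97851) / (0.1277·(+0.99692)) = +3.5016 rad/s; magnitude 3.5016 rad/s.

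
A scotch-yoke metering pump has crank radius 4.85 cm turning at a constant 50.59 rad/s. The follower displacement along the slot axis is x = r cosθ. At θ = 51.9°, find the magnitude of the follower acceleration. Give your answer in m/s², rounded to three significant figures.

76.6

ω = 50.59 rad/s
x = r cosθ ⇒ ẍ = −rω² cosθ (ω constant).
|a| = rω²|cosθ| = 0.0485·(50.59)²·|cos 51.9°| = 76.592 m/s².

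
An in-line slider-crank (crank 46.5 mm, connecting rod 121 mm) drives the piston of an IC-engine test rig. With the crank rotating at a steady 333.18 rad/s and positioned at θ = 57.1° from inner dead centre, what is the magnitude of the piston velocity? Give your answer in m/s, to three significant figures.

15.9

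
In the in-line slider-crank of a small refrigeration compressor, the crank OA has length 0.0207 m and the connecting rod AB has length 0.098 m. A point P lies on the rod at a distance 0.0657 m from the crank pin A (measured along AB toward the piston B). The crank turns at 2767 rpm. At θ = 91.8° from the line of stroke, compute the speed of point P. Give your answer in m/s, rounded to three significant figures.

5.97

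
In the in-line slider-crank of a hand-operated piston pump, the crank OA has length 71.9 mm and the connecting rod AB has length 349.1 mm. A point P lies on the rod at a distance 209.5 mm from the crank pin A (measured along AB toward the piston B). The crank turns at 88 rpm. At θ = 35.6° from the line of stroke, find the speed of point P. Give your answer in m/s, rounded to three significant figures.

0.476

ω = 9.215 rad/s.  Crank-pin speed |V_A| = rω = 0.66258 m/s, perpendicular to OA.
Rod angle: sinφ = −(r/L) sinθ ⇒ φ = -6.886°; ω_rod = −rω cosθ/√(L²−r²sin²θ) = -1.5545 rad/s.
V_P = V_A + ω_rod × AP, with AP = 0.2095 m along the rod.
Components: V_Px = −rω sinθ − a·ω_rod·sinφ = -0.42475 m/s;  V_Py = rω cosθ + a·ω_rod·cosφ = +0.21544 m/s.
|V_P| = √(V_Px² + V_Py²) = 0.47626 m/s.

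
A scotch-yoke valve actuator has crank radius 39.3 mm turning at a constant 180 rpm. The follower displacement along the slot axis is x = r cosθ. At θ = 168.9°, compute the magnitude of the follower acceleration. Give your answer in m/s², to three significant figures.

ω = 18.85 rad/s (from 180 rpm).
x = r cosθ ⇒ ẍ = −rω² cosθ (ω constant).
|a| = rω²|cosθ| = 0.0393·(18.85)²·|cos 168.9°| = 13.702 m/s².

13.7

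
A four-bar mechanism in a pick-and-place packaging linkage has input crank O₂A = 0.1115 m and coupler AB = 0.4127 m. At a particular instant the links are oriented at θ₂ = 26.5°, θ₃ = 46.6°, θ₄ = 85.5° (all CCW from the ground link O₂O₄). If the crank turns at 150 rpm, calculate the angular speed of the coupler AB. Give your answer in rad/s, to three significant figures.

5.79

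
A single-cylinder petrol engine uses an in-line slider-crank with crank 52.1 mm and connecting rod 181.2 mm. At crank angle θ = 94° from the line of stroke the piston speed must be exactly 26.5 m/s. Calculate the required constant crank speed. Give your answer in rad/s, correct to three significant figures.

521

For an in-line slider-crank, |v_piston| = rω|sinθ|·[1 + r cosθ/√(L² − r² sin²θ)].
With r = 0.0521 m, L = 0.1812 m, θ = 94°: the bracketed kinematic factor |dx/dθ| = 0.050885 m.
ω = v/|dx/dθ| = 26.5/0.050885 = 520.78 rad/s.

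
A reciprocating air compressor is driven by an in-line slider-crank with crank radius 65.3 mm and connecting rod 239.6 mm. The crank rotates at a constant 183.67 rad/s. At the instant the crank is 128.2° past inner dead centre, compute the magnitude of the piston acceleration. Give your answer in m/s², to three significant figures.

1500

ω = 183.7 rad/s
x(θ) = r cosθ + √(L² − r² sin²θ); with ω constant, a = ω²·d²x/dθ².
d²x/dθ² = −r cosθ − r²(cos2θ)/√u − r⁴ sin²2θ/(4u^{3/2}),  u = L² − r² sin²θ = 0.0547748 m².
Substituting r = 0.0653 m, L = 0.2396 m, θ = 128.2°: d²x/dθ² = +0.044331 m.
a = ω²·d²x/dθ² = (183.7)²·(+0.044331) = +1495.5 m/s²;  |a| = 1495.5 m/s².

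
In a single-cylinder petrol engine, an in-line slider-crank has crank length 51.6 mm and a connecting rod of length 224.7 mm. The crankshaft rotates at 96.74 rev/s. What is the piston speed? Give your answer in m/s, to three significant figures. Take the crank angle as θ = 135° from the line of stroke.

18.5

ω = 2π·96.7 = 607.8 rad/s
For an in-line slider-crank, x = r cosθ + √(L² − r² sin²θ), so v = −rω sinθ·[1 + r cosθ/√(L² − r² sin²θ)].
With r = 0.0516 m, L = 0.2247 m, θ = 135°: √(L² − r² sin²θ) = 0.22172 m.
v = −0.0516·607.8·0.70711·[1 + 0.0516·-0.70711/0.22172] = -18.528 m/s.
|v| = 18.528 m/s.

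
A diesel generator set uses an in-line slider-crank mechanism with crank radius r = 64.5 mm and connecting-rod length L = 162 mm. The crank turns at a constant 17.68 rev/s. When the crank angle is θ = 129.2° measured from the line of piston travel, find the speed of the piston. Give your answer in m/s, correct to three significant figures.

4.08

ω = 2π·17.7 = 111.1 rad/s
For an in-line slider-crank, x = r cosθ + √(L² − r² sin²θ), so v = −rω sinθ·[1 + r cosθ/√(L² − r² sin²θ)].
With r = 0.0645 m, L = 0.162 m, θ = 129.2°: √(L² − r² sin²θ) = 0.1541 m.
v = −0.0645·111.1·0.77494·[1 + 0.0645·-0.63203/0.1541] = -4.0836 m/s.
|v| = 4.0836 m/s.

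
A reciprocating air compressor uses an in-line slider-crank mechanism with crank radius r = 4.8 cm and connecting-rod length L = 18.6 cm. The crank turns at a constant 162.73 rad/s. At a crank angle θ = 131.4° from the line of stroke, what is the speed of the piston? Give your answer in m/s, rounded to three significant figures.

4.84

ω = 162.7 rad/s
For an in-line slider-crank, x = r cosθ + √(L² − r² sin²θ), so v = −rω sinθ·[1 + r cosθ/√(L² − r² sin²θ)].
With r = 0.048 m, L = 0.186 m, θ = 131.4°: √(L² − r² sin²θ) = 0.18248 m.
v = −0.048·162.7·0.75011·[1 + 0.048·-0.66131/0.18248] = -4.8399 m/s.
|v| = 4.8399 m/s.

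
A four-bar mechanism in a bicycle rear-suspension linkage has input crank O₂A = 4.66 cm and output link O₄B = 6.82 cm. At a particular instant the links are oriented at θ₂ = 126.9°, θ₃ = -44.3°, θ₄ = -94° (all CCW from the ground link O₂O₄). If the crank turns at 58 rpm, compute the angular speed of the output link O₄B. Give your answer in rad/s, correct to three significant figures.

ω₂ = 6.074 rad/s (from 58 rpm).
Differentiating the loop-closure r₂e^{iθ₂}+r₃e^{iθ₃}=r₁+r₄e^{iθ₄} gives r₂ω₂e^{iθ₂}+r₃ω₃e^{iθ₃}=r₄ω₄e^{iθ₄}.
Eliminating the other unknown: ω₄ = r₂ω₂ sin(θ₂−θ₃) / [r₄ sin(θ₄−θ₃)].
Numerator sine = +0.15299; denominator sine = -0.76267.
Result = 0.0466·6.074·(+0.15299) / (0.0682·(-0.76267)) = -0.83248 rad/s; magnitude 0.83248 rad/s.

0.832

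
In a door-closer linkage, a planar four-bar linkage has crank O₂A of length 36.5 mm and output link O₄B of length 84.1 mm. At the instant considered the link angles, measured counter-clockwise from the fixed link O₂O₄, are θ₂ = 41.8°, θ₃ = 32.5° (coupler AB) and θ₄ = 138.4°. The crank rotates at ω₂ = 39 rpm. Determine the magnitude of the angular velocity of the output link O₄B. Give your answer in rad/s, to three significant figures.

0.298

ω₂ = 4.084 rad/s (from 39 rpm).
Differentiating the loop-closure r₂e^{iθ₂}+r₃e^{iθ₃}=r₁+r₄e^{iθ₄} gives r₂ω₂e^{iθ₂}+r₃ω₃e^{iθ₃}=r₄ω₄e^{iθ₄}.
Eliminating the other unknown: ω₄ = r₂ω₂ sin(θ₂−θ₃) / [r₄ sin(θ₄−θ₃)].
Numerator sine = +0.16160; denominator sine = +0.96174.
Result = 0.0365·4.084·(+0.16160) / (0.0841·(+0.96174)) = +0.29784 rad/s; magnitude 0.29784 rad/s.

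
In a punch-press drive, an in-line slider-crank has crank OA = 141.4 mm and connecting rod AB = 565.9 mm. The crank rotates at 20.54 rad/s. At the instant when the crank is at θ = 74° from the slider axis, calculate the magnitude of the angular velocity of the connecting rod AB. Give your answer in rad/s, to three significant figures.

ω = 20.54 rad/s
The rod makes angle φ with the slider axis where L sinφ = r sinθ; differentiating, L cosφ·φ̇ = r ω cosθ.
L cosφ = √(L² − r² sin²θ) = 0.54933 m.
|ω_rod| = r ω |cosθ| / √(L² − r² sin²θ) = 0.1414·20.54·0.27564/0.54933 = 1.4573 rad/s.

1.46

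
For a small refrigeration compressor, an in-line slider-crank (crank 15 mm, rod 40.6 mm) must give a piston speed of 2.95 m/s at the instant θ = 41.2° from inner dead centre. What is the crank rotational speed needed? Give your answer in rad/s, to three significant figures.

For an in-line slider-crank, |v_piston| = rω|sinθ|·[1 + r cosθ/√(L² − r² sin²θ)].
With r = 0.015 m, L = 0.0406 m, θ = 41.2°: the bracketed kinematic factor |dx/dθ| = 0.012712 m.
ω = v/|dx/dθ| = 2.95/0.012712 = 232.06 rad/s.

232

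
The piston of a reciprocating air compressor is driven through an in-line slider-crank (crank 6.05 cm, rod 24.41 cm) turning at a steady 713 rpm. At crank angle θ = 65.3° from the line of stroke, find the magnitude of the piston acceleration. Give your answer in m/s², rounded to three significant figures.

85.9

ω = 2π·713/60 = 74.67 rad/s
x(θ) = r cosθ + √(L² − r² sin²θ); with ω constant, a = ω²·d²x/dθ².
d²x/dθ² = −r cosθ − r²(cos2θ)/√u − r⁴ sin²2θ/(4u^{3/2}),  u = L² − r² sin²θ = 0.0565637 m².
Substituting r = 0.0605 m, L = 0.2441 m, θ = 65.3°: d²x/dθ² = -0.015409 m.
a = ω²·d²x/dθ² = (74.67)²·(-0.015409) = -85.903 m/s²;  |a| = 85.903 m/s².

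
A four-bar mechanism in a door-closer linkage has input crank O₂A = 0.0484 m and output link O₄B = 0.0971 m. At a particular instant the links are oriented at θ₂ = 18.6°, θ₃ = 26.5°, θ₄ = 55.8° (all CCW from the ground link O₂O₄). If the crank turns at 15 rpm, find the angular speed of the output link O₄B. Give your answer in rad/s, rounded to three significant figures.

0.220

ω₂ = 1.571 rad/s (from 15 rpm).
Differentiating the loop-closure r₂e^{iθ₂}+r₃e^{iθ₃}=r₁+r₄e^{iθ₄} gives r₂ω₂e^{iθ₂}+r₃ω₃e^{iθ₃}=r₄ω₄e^{iθ₄}.
Eliminating the other unknown: ω₄ = r₂ω₂ sin(θ₂−θ₃) / [r₄ sin(θ₄−θ₃)].
Numerator sine = -0.13744; denominator sine = +0.48938.
Result = 0.0484·1.571·(-0.13744) / (0.0971·(+0.48938)) = -0.2199 rad/s; magnitude 0.2199 rad/s.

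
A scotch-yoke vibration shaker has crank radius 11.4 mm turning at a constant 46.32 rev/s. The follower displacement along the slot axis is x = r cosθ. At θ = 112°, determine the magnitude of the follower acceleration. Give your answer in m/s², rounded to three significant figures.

ω = 291 rad/s (from 46.32 rev/s).
x = r cosθ ⇒ ẍ = −rω² cosθ (ω constant).
|a| = rω²|cosθ| = 0.0114·(291)²·|cos 112°| = 361.72 m/s².

362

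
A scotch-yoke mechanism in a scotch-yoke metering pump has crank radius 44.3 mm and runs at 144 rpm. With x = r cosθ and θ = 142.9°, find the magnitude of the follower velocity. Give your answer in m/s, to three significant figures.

ω = 15.08 rad/s (from 144 rpm).
x = r cosθ ⇒ ẋ = −rω sinθ.
|v| = rω|sinθ| = 0.0443·15.08·|sin 142.9°| = 0.40296 m/s.

0.403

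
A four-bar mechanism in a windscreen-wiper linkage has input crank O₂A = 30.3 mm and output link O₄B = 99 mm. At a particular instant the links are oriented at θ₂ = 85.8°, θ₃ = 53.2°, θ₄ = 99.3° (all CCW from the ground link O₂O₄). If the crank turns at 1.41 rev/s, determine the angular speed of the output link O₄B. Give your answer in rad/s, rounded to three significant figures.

2.03

ω₂ = 8.859 rad/s (from 1.41 rev/s).
Differentiating the loop-closure r₂e^{iθ₂}+r₃e^{iθ₃}=r₁+r₄e^{iθ₄} gives r₂ω₂e^{iθ₂}+r₃ω₃e^{iθ₃}=r₄ω₄e^{iθ₄}.
Eliminating the other unknown: ω₄ = r₂ω₂ sin(θ₂−θ₃) / [r₄ sin(θ₄−θ₃)].
Numerator sine = +0.53877; denominator sine = +0.72055.
Result = 0.0303·8.859·(+0.53877) / (0.099·(+0.72055)) = +2.0274 rad/s; magnitude 2.0274 rad/s.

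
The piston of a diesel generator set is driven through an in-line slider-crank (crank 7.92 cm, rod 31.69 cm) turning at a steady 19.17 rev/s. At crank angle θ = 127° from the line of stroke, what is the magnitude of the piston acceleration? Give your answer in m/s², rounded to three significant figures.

ω = 2π·19.2 = 120.4 rad/s
x(θ) = r cosθ + √(L² − r² sin²θ); with ω constant, a = ω²·d²x/dθ².
d²x/dθ² = −r cosθ − r²(cos2θ)/√u − r⁴ sin²2θ/(4u^{3/2}),  u = L² − r² sin²θ = 0.0964248 m².
Substituting r = 0.0792 m, L = 0.3169 m, θ = 127°: d²x/dθ² = +0.052928 m.
a = ω²·d²x/dθ² = (120.4)²·(+0.052928) = +767.87 m/s²;  |a| = 767.87 m/s².

768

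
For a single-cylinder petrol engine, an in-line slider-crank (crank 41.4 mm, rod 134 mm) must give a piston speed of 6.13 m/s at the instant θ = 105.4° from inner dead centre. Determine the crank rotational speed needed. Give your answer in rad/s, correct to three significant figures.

168

For an in-line slider-crank, |v_piston| = rω|sinθ|·[1 + r cosθ/√(L² − r² sin²θ)].
With r = 0.0414 m, L = 0.134 m, θ = 105.4°: the bracketed kinematic factor |dx/dθ| = 0.036483 m.
ω = v/|dx/dθ| = 6.13/0.036483 = 168.02 rad/s.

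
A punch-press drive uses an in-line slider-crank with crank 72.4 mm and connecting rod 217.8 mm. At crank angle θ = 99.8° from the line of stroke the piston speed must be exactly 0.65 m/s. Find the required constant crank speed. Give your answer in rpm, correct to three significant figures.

For an in-line slider-crank, |v_piston| = rω|sinθ|·[1 + r cosθ/√(L² − r² sin²θ)].
With r = 0.0724 m, L = 0.2178 m, θ = 99.8°: the bracketed kinematic factor |dx/dθ| = 0.067071 m.
ω = v/|dx/dθ| = 0.65/0.067071 = 9.6912 rad/s.
N = 60ω/(2π) = 92.544 rpm.

92.5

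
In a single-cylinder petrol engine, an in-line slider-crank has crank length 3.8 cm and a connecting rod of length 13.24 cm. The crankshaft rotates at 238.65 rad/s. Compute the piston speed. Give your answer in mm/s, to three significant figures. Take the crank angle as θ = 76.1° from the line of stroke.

9440

ω = 238.7 rad/s
For an in-line slider-crank, x = r cosθ + √(L² − r² sin²θ), so v = −rω sinθ·[1 + r cosθ/√(L² − r² sin²θ)].
With r = 0.038 m, L = 0.1324 m, θ = 76.1°: √(L² − r² sin²θ) = 0.12716 m.
v = −0.038·238.7·0.97072·[1 + 0.038·0.24023/0.12716] = -9.4351 m/s.
|v| = 9.4351 m/s = 9435.1 mm/s.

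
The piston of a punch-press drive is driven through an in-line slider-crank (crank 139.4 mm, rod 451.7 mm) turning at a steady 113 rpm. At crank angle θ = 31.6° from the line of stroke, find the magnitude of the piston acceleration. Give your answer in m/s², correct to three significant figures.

19.5

ω = 2π·113/60 = 11.83 rad/s
x(θ) = r cosθ + √(L² − r² sin²θ); with ω constant, a = ω²·d²x/dθ².
d²x/dθ² = −r cosθ − r²(cos2θ)/√u − r⁴ sin²2θ/(4u^{3/2}),  u = L² − r² sin²θ = 0.198698 m².
Substituting r = 0.1394 m, L = 0.4517 m, θ = 31.6°: d²x/dθ² = -0.13924 m.
a = ω²·d²x/dθ² = (11.83)²·(-0.13924) = -19.497 m/s²;  |a| = 19.497 m/s².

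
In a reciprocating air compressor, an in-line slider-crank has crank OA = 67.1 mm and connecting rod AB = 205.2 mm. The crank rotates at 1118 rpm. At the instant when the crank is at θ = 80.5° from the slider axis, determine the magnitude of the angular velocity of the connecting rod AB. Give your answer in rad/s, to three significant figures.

ω = 117.1 rad/s (converted from 1118 rpm).
The rod makes angle φ with the slider axis where L sinφ = r sinθ; differentiating, L cosφ·φ̇ = r ω cosθ.
L cosφ = √(L² − r² sin²θ) = 0.19424 m.
|ω_rod| = r ω |cosθ| / √(L² − r² sin²θ) = 0.0671·117.1·0.16505/0.19424 = 6.6754 rad/s.

6.68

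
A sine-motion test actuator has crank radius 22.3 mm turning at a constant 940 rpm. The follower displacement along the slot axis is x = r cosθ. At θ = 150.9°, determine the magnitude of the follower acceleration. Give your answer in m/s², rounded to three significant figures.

189

ω = 98.44 rad/s (from 940 rpm).
x = r cosθ ⇒ ẍ = −rω² cosθ (ω constant).
|a| = rω²|cosθ| = 0.0223·(98.44)²·|cos 150.9°| = 188.81 m/s².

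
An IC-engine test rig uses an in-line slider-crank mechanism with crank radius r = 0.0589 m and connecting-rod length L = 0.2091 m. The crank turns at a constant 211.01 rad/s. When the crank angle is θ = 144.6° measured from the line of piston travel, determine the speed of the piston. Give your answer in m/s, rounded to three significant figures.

ω = 211 rad/s
For an in-line slider-crank, x = r cosθ + √(L² − r² sin²θ), so v = −rω sinθ·[1 + r cosθ/√(L² − r² sin²θ)].
With r = 0.0589 m, L = 0.2091 m, θ = 144.6°: √(L² − r² sin²θ) = 0.2063 m.
v = −0.0589·211·0.57928·[1 + 0.0589·-0.81513/0.2063] = -5.524 m/s.
|v| = 5.524 m/s.

5.52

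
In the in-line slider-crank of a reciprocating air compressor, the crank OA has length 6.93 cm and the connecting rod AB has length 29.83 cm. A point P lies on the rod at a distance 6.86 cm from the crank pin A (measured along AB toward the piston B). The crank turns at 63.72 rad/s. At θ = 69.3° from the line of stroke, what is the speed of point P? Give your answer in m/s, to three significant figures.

ω = 63.72 rad/s.  Crank-pin speed |V_A| = rω = 4.4158 m/s, perpendicular to OA.
Rod angle: sinφ = −(r/L) sinθ ⇒ φ = -12.552°; ω_rod = −rω cosθ/√(L²−r²sin²θ) = -5.3607 rad/s.
V_P = V_A + ω_rod × AP, with AP = 0.0686 m along the rod.
Components: V_Px = −rω sinθ − a·ω_rod·sinφ = -4.2106 m/s;  V_Py = rω cosθ + a·ω_rod·cosφ = +1.2019 m/s.
|V_P| = √(V_Px² + V_Py²) = 4.3788 m/s.

4.38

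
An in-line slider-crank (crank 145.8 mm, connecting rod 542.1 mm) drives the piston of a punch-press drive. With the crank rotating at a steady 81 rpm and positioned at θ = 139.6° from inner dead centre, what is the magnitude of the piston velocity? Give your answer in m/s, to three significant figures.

ω = 2π·81/60 = 8.482 rad/s
For an in-line slider-crank, x = r cosθ + √(L² − r² sin²θ), so v = −rω sinθ·[1 + r cosθ/√(L² − r² sin²θ)].
With r = 0.1458 m, L = 0.5421 m, θ = 139.6°: √(L² − r² sin²θ) = 0.5338 m.
v = −0.1458·8.482·0.64812·[1 + 0.1458·-0.76154/0.5338] = -0.63482 m/s.
|v| = 0.63482 m/s.

0.635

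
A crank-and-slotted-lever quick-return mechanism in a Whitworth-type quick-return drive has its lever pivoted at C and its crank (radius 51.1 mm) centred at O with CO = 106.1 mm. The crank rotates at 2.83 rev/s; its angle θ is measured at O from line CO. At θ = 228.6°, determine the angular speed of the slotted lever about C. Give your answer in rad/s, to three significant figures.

2.59

ω = 17.78 rad/s (from 2.83 rev/s).
Crank pin A relative to C: A = (d + r cosθ, r sinθ); lever angle φ = atan2(r sinθ, d + r cosθ).
Differentiating tanφ: φ̇ = rω(d cosθ + r)/(d² + r² + 2dr cosθ).
d² + r² + 2dr cosθ = |CA|² = 0.00669754 m²;  d cosθ + r = -0.019065 m.
|ω_lever| = |0.0511·17.78·-0.019065| / 0.00669754 = 2.5865 rad/s.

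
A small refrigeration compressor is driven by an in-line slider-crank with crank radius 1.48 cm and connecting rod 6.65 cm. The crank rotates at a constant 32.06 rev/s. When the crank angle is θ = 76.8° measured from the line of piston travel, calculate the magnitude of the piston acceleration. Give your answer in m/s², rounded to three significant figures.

ω = 2π·32.1 = 201.4 rad/s
x(θ) = r cosθ + √(L² − r² sin²θ); with ω constant, a = ω²·d²x/dθ².
d²x/dθ² = −r cosθ − r²(cos2θ)/√u − r⁴ sin²2θ/(4u^{3/2}),  u = L² − r² sin²θ = 0.00421463 m².
Substituting r = 0.0148 m, L = 0.0665 m, θ = 76.8°: d²x/dθ² = -0.00036614 m.
a = ω²·d²x/dθ² = (201.4)²·(-0.00036614) = -14.857 m/s²;  |a| = 14.857 m/s².

14.9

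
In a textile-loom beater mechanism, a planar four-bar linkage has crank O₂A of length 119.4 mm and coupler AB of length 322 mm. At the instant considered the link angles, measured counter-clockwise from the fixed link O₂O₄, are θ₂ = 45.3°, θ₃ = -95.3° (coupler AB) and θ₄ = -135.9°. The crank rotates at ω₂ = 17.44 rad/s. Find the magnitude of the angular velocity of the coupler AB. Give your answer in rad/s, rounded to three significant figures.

0.208

ω₂ = 17.44 rad/s
Differentiating the loop-closure r₂e^{iθ₂}+r₃e^{iθ₃}=r₁+r₄e^{iθ₄} gives r₂ω₂e^{iθ₂}+r₃ω₃e^{iθ₃}=r₄ω₄e^{iθ₄}.
Eliminating the other unknown: ω₃ = r₂ω₂ sin(θ₄−θ₂) / [r₃ sin(θ₃−θ₄)].
Numerator sine = +0.02094; denominator sine = +0.65077.
Result = 0.1194·17.44·(+0.02094) / (0.322·(+0.65077)) = +0.20811 rad/s; magnitude 0.20811 rad/s.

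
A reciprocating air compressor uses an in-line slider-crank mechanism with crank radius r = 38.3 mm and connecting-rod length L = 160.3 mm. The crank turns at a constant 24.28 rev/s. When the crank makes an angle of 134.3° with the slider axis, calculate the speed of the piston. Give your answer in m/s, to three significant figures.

ω = 2π·24.3 = 152.6 rad/s
For an in-line slider-crank, x = r cosθ + √(L² − r² sin²θ), so v = −rω sinθ·[1 + r cosθ/√(L² − r² sin²θ)].
With r = 0.0383 m, L = 0.1603 m, θ = 134.3°: √(L² − r² sin²θ) = 0.15794 m.
v = −0.0383·152.6·0.71569·[1 + 0.0383·-0.69842/0.15794] = -3.4735 m/s.
|v| = 3.4735 m/s.

3.47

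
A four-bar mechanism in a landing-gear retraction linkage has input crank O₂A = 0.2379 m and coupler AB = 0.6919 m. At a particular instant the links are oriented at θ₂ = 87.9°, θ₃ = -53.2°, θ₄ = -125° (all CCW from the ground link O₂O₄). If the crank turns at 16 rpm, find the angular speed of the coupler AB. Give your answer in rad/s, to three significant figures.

ω₂ = 1.676 rad/s (from 16 rpm).
Differentiating the loop-closure r₂e^{iθ₂}+r₃e^{iθ₃}=r₁+r₄e^{iθ₄} gives r₂ω₂e^{iθ₂}+r₃ω₃e^{iθ₃}=r₄ω₄e^{iθ₄}.
Eliminating the other unknown: ω₃ = r₂ω₂ sin(θ₄−θ₂) / [r₃ sin(θ₃−θ₄)].
Numerator sine = +0.54317; denominator sine = +0.94997.
Result = 0.2379·1.676·(+0.54317) / (0.6919·(+0.94997)) = +0.3294 rad/s; magnitude 0.3294 rad/s.

0.329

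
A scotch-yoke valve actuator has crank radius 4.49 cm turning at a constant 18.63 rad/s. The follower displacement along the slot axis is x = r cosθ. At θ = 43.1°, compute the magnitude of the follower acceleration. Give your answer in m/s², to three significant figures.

11.4

ω = 18.63 rad/s
x = r cosθ ⇒ ẍ = −rω² cosθ (ω constant).
|a| = rω²|cosθ| = 0.0449·(18.63)²·|cos 43.1°| = 11.379 m/s².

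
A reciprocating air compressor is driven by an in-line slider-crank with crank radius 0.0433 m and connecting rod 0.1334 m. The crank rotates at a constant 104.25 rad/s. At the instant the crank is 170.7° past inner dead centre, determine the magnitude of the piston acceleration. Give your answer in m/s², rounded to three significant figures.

ω = 104.2 rad/s
x(θ) = r cosθ + √(L² − r² sin²θ); with ω constant, a = ω²·d²x/dθ².
d²x/dθ² = −r cosθ − r²(cos2θ)/√u − r⁴ sin²2θ/(4u^{3/2}),  u = L² − r² sin²θ = 0.0177466 m².
Substituting r = 0.0433 m, L = 0.1334 m, θ = 170.7°: d²x/dθ² = +0.029354 m.
a = ω²·d²x/dθ² = (104.2)²·(+0.029354) = +319.02 m/s²;  |a| = 319.02 m/s².

319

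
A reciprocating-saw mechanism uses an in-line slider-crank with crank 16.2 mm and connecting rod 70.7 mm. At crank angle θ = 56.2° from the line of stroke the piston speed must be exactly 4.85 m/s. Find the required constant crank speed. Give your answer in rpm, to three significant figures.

For an in-line slider-crank, |v_piston| = rω|sinθ|·[1 + r cosθ/√(L² − r² sin²θ)].
With r = 0.0162 m, L = 0.0707 m, θ = 56.2°: the bracketed kinematic factor |dx/dθ| = 0.01521 m.
ω = v/|dx/dθ| = 4.85/0.01521 = 318.87 rad/s.
N = 60ω/(2π) = 3045 rpm.

3040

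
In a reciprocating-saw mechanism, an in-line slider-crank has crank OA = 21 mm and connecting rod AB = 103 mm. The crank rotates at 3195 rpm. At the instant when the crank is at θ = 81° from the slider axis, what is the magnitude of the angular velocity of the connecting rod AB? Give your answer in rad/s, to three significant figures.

10.9

ω = 334.6 rad/s (converted from 3195 rpm).
The rod makes angle φ with the slider axis where L sinφ = r sinθ; differentiating, L cosφ·φ̇ = r ω cosθ.
L cosφ = √(L² − r² sin²θ) = 0.10089 m.
|ω_rod| = r ω |cosθ| / √(L² − r² sin²θ) = 0.021·334.6·0.15643/0.10089 = 10.894 rad/s.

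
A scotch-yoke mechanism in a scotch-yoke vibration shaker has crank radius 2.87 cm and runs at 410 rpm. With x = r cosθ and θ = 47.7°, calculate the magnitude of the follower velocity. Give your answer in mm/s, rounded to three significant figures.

911

ω = 42.94 rad/s (from 410 rpm).
x = r cosθ ⇒ ẋ = −rω sinθ.
|v| = rω|sinθ| = 0.0287·42.94·|sin 47.7°| = 0.9114 m/s = 911.4 mm/s.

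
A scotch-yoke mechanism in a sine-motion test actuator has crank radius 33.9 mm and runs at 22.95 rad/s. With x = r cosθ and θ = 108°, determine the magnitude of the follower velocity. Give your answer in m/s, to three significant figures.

0.740

ω = 22.95 rad/s
x = r cosθ ⇒ ẋ = −rω sinθ.
|v| = rω|sinθ| = 0.0339·22.95·|sin 108°| = 0.73993 m/s.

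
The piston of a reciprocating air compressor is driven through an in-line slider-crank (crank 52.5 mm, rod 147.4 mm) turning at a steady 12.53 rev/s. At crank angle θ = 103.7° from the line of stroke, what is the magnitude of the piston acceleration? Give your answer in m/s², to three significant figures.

ω = 2π·12.5 = 78.73 rad/s
x(θ) = r cosθ + √(L² − r² sin²θ); with ω constant, a = ω²·d²x/dθ².
d²x/dθ² = −r cosθ − r²(cos2θ)/√u − r⁴ sin²2θ/(4u^{3/2}),  u = L² − r² sin²θ = 0.0191251 m².
Substituting r = 0.0525 m, L = 0.1474 m, θ = 103.7°: d²x/dθ² = +0.029976 m.
a = ω²·d²x/dθ² = (78.73)²·(+0.029976) = +185.8 m/s²;  |a| = 185.8 m/s².

186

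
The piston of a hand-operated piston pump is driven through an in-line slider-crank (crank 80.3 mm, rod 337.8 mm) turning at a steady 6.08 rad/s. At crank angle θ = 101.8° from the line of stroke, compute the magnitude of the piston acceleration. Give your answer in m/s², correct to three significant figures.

ω = 6.08 rad/s
x(θ) = r cosθ + √(L² − r² sin²θ); with ω constant, a = ω²·d²x/dθ².
d²x/dθ² = −r cosθ − r²(cos2θ)/√u − r⁴ sin²2θ/(4u^{3/2}),  u = L² − r² sin²θ = 0.10793 m².
Substituting r = 0.0803 m, L = 0.3378 m, θ = 101.8°: d²x/dθ² = +0.03436 m.
a = ω²·d²x/dθ² = (6.08)²·(+0.03436) = +1.2702 m/s²;  |a| = 1.2702 m/s².

1.27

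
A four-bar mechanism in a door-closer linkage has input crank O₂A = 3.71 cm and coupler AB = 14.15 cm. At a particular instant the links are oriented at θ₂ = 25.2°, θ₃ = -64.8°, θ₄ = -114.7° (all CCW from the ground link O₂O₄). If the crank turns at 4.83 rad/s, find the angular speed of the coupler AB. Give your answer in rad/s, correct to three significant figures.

1.07

ω₂ = 4.83 rad/s
Differentiating the loop-closure r₂e^{iθ₂}+r₃e^{iθ₃}=r₁+r₄e^{iθ₄} gives r₂ω₂e^{iθ₂}+r₃ω₃e^{iθ₃}=r₄ω₄e^{iθ₄}.
Eliminating the other unknown: ω₃ = r₂ω₂ sin(θ₄−θ₂) / [r₃ sin(θ₃−θ₄)].
Numerator sine = -0.64412; denominator sine = +0.76492.
Result = 0.0371·4.83·(-0.64412) / (0.1415·(+0.76492)) = -1.0664 rad/s; magnitude 1.0664 rad/s.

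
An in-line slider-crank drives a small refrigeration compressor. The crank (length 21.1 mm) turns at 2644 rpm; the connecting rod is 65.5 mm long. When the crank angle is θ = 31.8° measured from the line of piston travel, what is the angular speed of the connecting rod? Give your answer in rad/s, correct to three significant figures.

ω = 276.9 rad/s (converted from 2644 rpm).
The rod makes angle φ with the slider axis where L sinφ = r sinθ; differentiating, L cosφ·φ̇ = r ω cosθ.
L cosφ = √(L² − r² sin²θ) = 0.064549 m.
|ω_rod| = r ω |cosθ| / √(L² − r² sin²θ) = 0.0211·276.9·0.84989/0.064549 = 76.921 rad/s.

76.9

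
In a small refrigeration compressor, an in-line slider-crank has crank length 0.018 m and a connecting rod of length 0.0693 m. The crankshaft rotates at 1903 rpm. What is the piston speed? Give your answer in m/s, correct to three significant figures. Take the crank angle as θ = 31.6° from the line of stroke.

ω = 2π·1903/60 = 199.3 rad/s
For an in-line slider-crank, x = r cosθ + √(L² − r² sin²θ), so v = −rω sinθ·[1 + r cosθ/√(L² − r² sin²θ)].
With r = 0.018 m, L = 0.0693 m, θ = 31.6°: √(L² − r² sin²θ) = 0.068655 m.
v = −0.018·199.3·0.52399·[1 + 0.018·0.85173/0.068655] = -2.2993 m/s.
|v| = 2.2993 m/s.

2.30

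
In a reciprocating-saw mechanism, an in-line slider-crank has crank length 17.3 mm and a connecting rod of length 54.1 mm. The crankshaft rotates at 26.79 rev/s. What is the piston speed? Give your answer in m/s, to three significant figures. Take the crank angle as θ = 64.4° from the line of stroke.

3.01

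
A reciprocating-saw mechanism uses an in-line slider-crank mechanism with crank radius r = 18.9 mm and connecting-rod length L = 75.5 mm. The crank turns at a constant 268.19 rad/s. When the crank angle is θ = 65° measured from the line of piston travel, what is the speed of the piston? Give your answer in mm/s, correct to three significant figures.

ω = 268.2 rad/s
For an in-line slider-crank, x = r cosθ + √(L² − r² sin²θ), so v = −rω sinθ·[1 + r cosθ/√(L² − r² sin²θ)].
With r = 0.0189 m, L = 0.0755 m, θ = 65°: √(L² − r² sin²θ) = 0.073531 m.
v = −0.0189·268.2·0.90631·[1 + 0.0189·0.42262/0.073531] = -5.0929 m/s.
|v| = 5.0929 m/s = 5092.9 mm/s.

5090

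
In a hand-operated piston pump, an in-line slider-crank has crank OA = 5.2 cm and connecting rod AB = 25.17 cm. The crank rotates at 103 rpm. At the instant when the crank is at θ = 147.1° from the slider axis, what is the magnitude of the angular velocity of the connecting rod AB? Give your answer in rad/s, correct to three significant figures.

ω = 10.79 rad/s (converted from 103 rpm).
The rod makes angle φ with the slider axis where L sinφ = r sinθ; differentiating, L cosφ·φ̇ = r ω cosθ.
L cosφ = √(L² − r² sin²θ) = 0.25011 m.
|ω_rod| = r ω |cosθ| / √(L² − r² sin²θ) = 0.052·10.79·0.83962/0.25011 = 1.8829 rad/s.

1.88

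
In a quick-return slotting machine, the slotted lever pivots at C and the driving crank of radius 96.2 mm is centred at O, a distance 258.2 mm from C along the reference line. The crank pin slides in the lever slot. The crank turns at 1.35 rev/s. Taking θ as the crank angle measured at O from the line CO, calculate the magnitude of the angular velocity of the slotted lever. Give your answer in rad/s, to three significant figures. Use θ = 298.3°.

ω = 8.482 rad/s (from 1.35 rev/s).
Crank pin A relative to C: A = (d + r cosθ, r sinθ); lever angle φ = atan2(r sinθ, d + r cosθ).
Differentiating tanφ: φ̇ = rω(d cosθ + r)/(d² + r² + 2dr cosθ).
d² + r² + 2dr cosθ = |CA|² = 0.0994733 m²;  d cosθ + r = +0.21861 m.
|ω_lever| = |0.0962·8.482·+0.21861| / 0.0994733 = 1.7933 rad/s.

1.79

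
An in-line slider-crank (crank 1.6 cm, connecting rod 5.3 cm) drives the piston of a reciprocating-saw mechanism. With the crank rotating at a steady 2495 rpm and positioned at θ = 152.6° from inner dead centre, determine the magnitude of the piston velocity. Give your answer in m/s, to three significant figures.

1.40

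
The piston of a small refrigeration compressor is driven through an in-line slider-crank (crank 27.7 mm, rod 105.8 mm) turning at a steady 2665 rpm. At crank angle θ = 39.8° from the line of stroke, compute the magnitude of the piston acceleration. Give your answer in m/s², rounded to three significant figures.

ω = 2π·2665/60 = 279.1 rad/s
x(θ) = r cosθ + √(L² − r² sin²θ); with ω constant, a = ω²·d²x/dθ².
d²x/dθ² = −r cosθ − r²(cos2θ)/√u − r⁴ sin²2θ/(4u^{3/2}),  u = L² − r² sin²θ = 0.0108793 m².
Substituting r = 0.0277 m, L = 0.1058 m, θ = 39.8°: d²x/dθ² = -0.022735 m.
a = ω²·d²x/dθ² = (279.1)²·(-0.022735) = -1770.7 m/s²;  |a| = 1770.7 m/s².

1770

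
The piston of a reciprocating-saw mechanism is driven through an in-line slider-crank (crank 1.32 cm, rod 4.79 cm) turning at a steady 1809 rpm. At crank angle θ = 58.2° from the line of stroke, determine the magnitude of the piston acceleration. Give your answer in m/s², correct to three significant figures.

192

ω = 2π·1809/60 = 189.4 rad/s
x(θ) = r cosθ + √(L² − r² sin²θ); with ω constant, a = ω²·d²x/dθ².
d²x/dθ² = −r cosθ − r²(cos2θ)/√u − r⁴ sin²2θ/(4u^{3/2}),  u = L² − r² sin²θ = 0.00216855 m².
Substituting r = 0.0132 m, L = 0.0479 m, θ = 58.2°: d²x/dθ² = -0.0053524 m.
a = ω²·d²x/dθ² = (189.4)²·(-0.0053524) = -192.08 m/s²;  |a| = 192.08 m/s².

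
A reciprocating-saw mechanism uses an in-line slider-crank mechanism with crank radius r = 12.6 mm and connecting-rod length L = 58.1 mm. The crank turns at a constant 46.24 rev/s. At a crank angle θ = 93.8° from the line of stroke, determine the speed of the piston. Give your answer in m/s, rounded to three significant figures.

ω = 2π·46.2 = 290.5 rad/s
For an in-line slider-crank, x = r cosθ + √(L² − r² sin²θ), so v = −rω sinθ·[1 + r cosθ/√(L² − r² sin²θ)].
With r = 0.0126 m, L = 0.0581 m, θ = 93.8°: √(L² − r² sin²θ) = 0.056723 m.
v = −0.0126·290.5·0.99780·[1 + 0.0126·-0.06627/0.056723] = -3.5989 m/s.
|v| = 3.5989 m/s.

3.60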